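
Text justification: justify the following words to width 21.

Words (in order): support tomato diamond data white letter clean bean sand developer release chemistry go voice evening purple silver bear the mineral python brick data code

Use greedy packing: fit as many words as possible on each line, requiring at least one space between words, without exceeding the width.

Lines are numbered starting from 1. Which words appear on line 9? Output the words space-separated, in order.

Answer: data code

Derivation:
Line 1: ['support', 'tomato'] (min_width=14, slack=7)
Line 2: ['diamond', 'data', 'white'] (min_width=18, slack=3)
Line 3: ['letter', 'clean', 'bean'] (min_width=17, slack=4)
Line 4: ['sand', 'developer'] (min_width=14, slack=7)
Line 5: ['release', 'chemistry', 'go'] (min_width=20, slack=1)
Line 6: ['voice', 'evening', 'purple'] (min_width=20, slack=1)
Line 7: ['silver', 'bear', 'the'] (min_width=15, slack=6)
Line 8: ['mineral', 'python', 'brick'] (min_width=20, slack=1)
Line 9: ['data', 'code'] (min_width=9, slack=12)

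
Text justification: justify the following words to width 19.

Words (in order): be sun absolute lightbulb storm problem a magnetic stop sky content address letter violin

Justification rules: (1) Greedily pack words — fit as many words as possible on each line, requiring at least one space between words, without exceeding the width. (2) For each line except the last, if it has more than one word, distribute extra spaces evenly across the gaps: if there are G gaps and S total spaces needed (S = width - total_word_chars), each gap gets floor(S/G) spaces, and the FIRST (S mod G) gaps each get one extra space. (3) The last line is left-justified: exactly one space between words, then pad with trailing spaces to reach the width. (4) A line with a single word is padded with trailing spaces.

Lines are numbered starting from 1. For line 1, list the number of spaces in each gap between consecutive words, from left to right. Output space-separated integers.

Line 1: ['be', 'sun', 'absolute'] (min_width=15, slack=4)
Line 2: ['lightbulb', 'storm'] (min_width=15, slack=4)
Line 3: ['problem', 'a', 'magnetic'] (min_width=18, slack=1)
Line 4: ['stop', 'sky', 'content'] (min_width=16, slack=3)
Line 5: ['address', 'letter'] (min_width=14, slack=5)
Line 6: ['violin'] (min_width=6, slack=13)

Answer: 3 3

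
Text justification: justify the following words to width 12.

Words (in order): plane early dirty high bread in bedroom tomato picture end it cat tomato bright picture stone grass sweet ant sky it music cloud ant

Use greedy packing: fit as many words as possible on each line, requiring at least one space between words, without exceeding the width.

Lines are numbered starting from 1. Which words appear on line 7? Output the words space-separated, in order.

Answer: it cat

Derivation:
Line 1: ['plane', 'early'] (min_width=11, slack=1)
Line 2: ['dirty', 'high'] (min_width=10, slack=2)
Line 3: ['bread', 'in'] (min_width=8, slack=4)
Line 4: ['bedroom'] (min_width=7, slack=5)
Line 5: ['tomato'] (min_width=6, slack=6)
Line 6: ['picture', 'end'] (min_width=11, slack=1)
Line 7: ['it', 'cat'] (min_width=6, slack=6)
Line 8: ['tomato'] (min_width=6, slack=6)
Line 9: ['bright'] (min_width=6, slack=6)
Line 10: ['picture'] (min_width=7, slack=5)
Line 11: ['stone', 'grass'] (min_width=11, slack=1)
Line 12: ['sweet', 'ant'] (min_width=9, slack=3)
Line 13: ['sky', 'it', 'music'] (min_width=12, slack=0)
Line 14: ['cloud', 'ant'] (min_width=9, slack=3)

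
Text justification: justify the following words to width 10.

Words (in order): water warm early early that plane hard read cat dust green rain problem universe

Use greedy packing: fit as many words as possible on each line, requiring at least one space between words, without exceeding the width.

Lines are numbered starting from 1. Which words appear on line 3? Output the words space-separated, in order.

Line 1: ['water', 'warm'] (min_width=10, slack=0)
Line 2: ['early'] (min_width=5, slack=5)
Line 3: ['early', 'that'] (min_width=10, slack=0)
Line 4: ['plane', 'hard'] (min_width=10, slack=0)
Line 5: ['read', 'cat'] (min_width=8, slack=2)
Line 6: ['dust', 'green'] (min_width=10, slack=0)
Line 7: ['rain'] (min_width=4, slack=6)
Line 8: ['problem'] (min_width=7, slack=3)
Line 9: ['universe'] (min_width=8, slack=2)

Answer: early that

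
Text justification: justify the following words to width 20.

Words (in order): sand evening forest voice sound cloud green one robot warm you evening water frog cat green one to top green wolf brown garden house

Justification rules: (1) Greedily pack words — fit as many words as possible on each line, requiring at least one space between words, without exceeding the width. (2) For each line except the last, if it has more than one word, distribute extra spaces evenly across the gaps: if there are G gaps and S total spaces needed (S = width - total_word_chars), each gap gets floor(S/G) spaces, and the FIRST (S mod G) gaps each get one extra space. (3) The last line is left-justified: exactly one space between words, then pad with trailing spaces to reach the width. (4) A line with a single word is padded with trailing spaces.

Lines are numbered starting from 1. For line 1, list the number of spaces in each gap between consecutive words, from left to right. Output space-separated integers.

Line 1: ['sand', 'evening', 'forest'] (min_width=19, slack=1)
Line 2: ['voice', 'sound', 'cloud'] (min_width=17, slack=3)
Line 3: ['green', 'one', 'robot', 'warm'] (min_width=20, slack=0)
Line 4: ['you', 'evening', 'water'] (min_width=17, slack=3)
Line 5: ['frog', 'cat', 'green', 'one'] (min_width=18, slack=2)
Line 6: ['to', 'top', 'green', 'wolf'] (min_width=17, slack=3)
Line 7: ['brown', 'garden', 'house'] (min_width=18, slack=2)

Answer: 2 1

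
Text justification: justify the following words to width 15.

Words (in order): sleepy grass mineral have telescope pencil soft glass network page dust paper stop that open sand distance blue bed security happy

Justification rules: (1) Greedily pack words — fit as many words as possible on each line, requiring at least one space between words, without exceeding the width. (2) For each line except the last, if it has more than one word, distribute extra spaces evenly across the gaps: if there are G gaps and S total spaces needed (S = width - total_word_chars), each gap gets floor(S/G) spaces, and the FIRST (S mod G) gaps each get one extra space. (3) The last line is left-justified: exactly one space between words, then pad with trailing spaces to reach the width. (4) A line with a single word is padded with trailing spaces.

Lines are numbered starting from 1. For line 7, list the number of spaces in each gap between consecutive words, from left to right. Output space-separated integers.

Answer: 2 1

Derivation:
Line 1: ['sleepy', 'grass'] (min_width=12, slack=3)
Line 2: ['mineral', 'have'] (min_width=12, slack=3)
Line 3: ['telescope'] (min_width=9, slack=6)
Line 4: ['pencil', 'soft'] (min_width=11, slack=4)
Line 5: ['glass', 'network'] (min_width=13, slack=2)
Line 6: ['page', 'dust', 'paper'] (min_width=15, slack=0)
Line 7: ['stop', 'that', 'open'] (min_width=14, slack=1)
Line 8: ['sand', 'distance'] (min_width=13, slack=2)
Line 9: ['blue', 'bed'] (min_width=8, slack=7)
Line 10: ['security', 'happy'] (min_width=14, slack=1)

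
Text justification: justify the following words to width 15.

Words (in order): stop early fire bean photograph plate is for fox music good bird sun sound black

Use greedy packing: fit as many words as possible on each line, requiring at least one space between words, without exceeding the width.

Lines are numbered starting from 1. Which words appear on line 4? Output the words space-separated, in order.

Line 1: ['stop', 'early', 'fire'] (min_width=15, slack=0)
Line 2: ['bean', 'photograph'] (min_width=15, slack=0)
Line 3: ['plate', 'is', 'for'] (min_width=12, slack=3)
Line 4: ['fox', 'music', 'good'] (min_width=14, slack=1)
Line 5: ['bird', 'sun', 'sound'] (min_width=14, slack=1)
Line 6: ['black'] (min_width=5, slack=10)

Answer: fox music good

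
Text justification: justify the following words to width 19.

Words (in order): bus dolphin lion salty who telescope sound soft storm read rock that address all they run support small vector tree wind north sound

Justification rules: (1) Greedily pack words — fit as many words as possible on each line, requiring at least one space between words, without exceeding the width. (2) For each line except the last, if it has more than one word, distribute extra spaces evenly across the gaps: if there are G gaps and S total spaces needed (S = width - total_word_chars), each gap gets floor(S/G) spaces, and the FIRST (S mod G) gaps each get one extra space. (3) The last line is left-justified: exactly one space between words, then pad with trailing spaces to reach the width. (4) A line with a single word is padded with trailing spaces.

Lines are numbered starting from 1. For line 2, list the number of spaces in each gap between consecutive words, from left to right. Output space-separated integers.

Answer: 1 1

Derivation:
Line 1: ['bus', 'dolphin', 'lion'] (min_width=16, slack=3)
Line 2: ['salty', 'who', 'telescope'] (min_width=19, slack=0)
Line 3: ['sound', 'soft', 'storm'] (min_width=16, slack=3)
Line 4: ['read', 'rock', 'that'] (min_width=14, slack=5)
Line 5: ['address', 'all', 'they'] (min_width=16, slack=3)
Line 6: ['run', 'support', 'small'] (min_width=17, slack=2)
Line 7: ['vector', 'tree', 'wind'] (min_width=16, slack=3)
Line 8: ['north', 'sound'] (min_width=11, slack=8)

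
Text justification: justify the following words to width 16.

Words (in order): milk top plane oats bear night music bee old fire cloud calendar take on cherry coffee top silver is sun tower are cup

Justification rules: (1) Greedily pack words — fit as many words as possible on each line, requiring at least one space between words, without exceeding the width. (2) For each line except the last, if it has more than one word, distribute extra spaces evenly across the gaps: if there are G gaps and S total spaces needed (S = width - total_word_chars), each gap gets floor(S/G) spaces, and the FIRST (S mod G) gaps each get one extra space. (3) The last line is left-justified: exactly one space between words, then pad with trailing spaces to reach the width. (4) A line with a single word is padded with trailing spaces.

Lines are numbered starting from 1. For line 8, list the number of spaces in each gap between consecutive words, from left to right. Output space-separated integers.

Answer: 3 2

Derivation:
Line 1: ['milk', 'top', 'plane'] (min_width=14, slack=2)
Line 2: ['oats', 'bear', 'night'] (min_width=15, slack=1)
Line 3: ['music', 'bee', 'old'] (min_width=13, slack=3)
Line 4: ['fire', 'cloud'] (min_width=10, slack=6)
Line 5: ['calendar', 'take', 'on'] (min_width=16, slack=0)
Line 6: ['cherry', 'coffee'] (min_width=13, slack=3)
Line 7: ['top', 'silver', 'is'] (min_width=13, slack=3)
Line 8: ['sun', 'tower', 'are'] (min_width=13, slack=3)
Line 9: ['cup'] (min_width=3, slack=13)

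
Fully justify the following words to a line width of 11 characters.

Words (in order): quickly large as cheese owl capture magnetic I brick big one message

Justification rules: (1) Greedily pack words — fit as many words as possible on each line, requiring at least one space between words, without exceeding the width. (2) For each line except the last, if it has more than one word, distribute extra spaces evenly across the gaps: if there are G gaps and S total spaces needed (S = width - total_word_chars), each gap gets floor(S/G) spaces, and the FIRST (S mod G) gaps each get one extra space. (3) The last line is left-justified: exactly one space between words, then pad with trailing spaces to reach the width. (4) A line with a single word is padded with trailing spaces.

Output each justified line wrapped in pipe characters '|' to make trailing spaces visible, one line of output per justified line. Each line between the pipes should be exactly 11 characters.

Line 1: ['quickly'] (min_width=7, slack=4)
Line 2: ['large', 'as'] (min_width=8, slack=3)
Line 3: ['cheese', 'owl'] (min_width=10, slack=1)
Line 4: ['capture'] (min_width=7, slack=4)
Line 5: ['magnetic', 'I'] (min_width=10, slack=1)
Line 6: ['brick', 'big'] (min_width=9, slack=2)
Line 7: ['one', 'message'] (min_width=11, slack=0)

Answer: |quickly    |
|large    as|
|cheese  owl|
|capture    |
|magnetic  I|
|brick   big|
|one message|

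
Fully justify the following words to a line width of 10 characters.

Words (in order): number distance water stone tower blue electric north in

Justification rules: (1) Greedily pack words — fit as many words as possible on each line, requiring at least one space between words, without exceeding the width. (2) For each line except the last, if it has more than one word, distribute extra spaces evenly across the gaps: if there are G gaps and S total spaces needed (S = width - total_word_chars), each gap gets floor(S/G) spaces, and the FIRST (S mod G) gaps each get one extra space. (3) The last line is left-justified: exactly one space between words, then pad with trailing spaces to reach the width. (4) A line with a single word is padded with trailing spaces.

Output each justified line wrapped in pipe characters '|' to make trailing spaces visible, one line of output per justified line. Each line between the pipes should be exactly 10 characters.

Line 1: ['number'] (min_width=6, slack=4)
Line 2: ['distance'] (min_width=8, slack=2)
Line 3: ['water'] (min_width=5, slack=5)
Line 4: ['stone'] (min_width=5, slack=5)
Line 5: ['tower', 'blue'] (min_width=10, slack=0)
Line 6: ['electric'] (min_width=8, slack=2)
Line 7: ['north', 'in'] (min_width=8, slack=2)

Answer: |number    |
|distance  |
|water     |
|stone     |
|tower blue|
|electric  |
|north in  |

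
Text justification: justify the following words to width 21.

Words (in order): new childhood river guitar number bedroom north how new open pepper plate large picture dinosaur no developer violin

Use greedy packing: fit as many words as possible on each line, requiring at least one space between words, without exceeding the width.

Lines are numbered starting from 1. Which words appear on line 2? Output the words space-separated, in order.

Answer: guitar number bedroom

Derivation:
Line 1: ['new', 'childhood', 'river'] (min_width=19, slack=2)
Line 2: ['guitar', 'number', 'bedroom'] (min_width=21, slack=0)
Line 3: ['north', 'how', 'new', 'open'] (min_width=18, slack=3)
Line 4: ['pepper', 'plate', 'large'] (min_width=18, slack=3)
Line 5: ['picture', 'dinosaur', 'no'] (min_width=19, slack=2)
Line 6: ['developer', 'violin'] (min_width=16, slack=5)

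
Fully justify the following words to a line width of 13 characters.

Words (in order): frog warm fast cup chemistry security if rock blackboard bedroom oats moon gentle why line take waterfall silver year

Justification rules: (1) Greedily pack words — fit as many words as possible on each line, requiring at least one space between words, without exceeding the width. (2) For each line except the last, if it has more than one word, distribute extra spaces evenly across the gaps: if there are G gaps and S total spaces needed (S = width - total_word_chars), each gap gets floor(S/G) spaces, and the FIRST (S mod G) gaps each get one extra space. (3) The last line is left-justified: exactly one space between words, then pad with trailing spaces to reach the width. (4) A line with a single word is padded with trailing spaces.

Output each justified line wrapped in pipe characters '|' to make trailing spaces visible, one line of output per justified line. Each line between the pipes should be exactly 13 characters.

Answer: |frog     warm|
|fast      cup|
|chemistry    |
|security   if|
|rock         |
|blackboard   |
|bedroom  oats|
|moon   gentle|
|why line take|
|waterfall    |
|silver year  |

Derivation:
Line 1: ['frog', 'warm'] (min_width=9, slack=4)
Line 2: ['fast', 'cup'] (min_width=8, slack=5)
Line 3: ['chemistry'] (min_width=9, slack=4)
Line 4: ['security', 'if'] (min_width=11, slack=2)
Line 5: ['rock'] (min_width=4, slack=9)
Line 6: ['blackboard'] (min_width=10, slack=3)
Line 7: ['bedroom', 'oats'] (min_width=12, slack=1)
Line 8: ['moon', 'gentle'] (min_width=11, slack=2)
Line 9: ['why', 'line', 'take'] (min_width=13, slack=0)
Line 10: ['waterfall'] (min_width=9, slack=4)
Line 11: ['silver', 'year'] (min_width=11, slack=2)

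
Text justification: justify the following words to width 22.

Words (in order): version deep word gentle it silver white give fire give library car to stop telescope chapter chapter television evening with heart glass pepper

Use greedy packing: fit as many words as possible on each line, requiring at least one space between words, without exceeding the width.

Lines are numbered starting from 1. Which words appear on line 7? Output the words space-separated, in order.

Line 1: ['version', 'deep', 'word'] (min_width=17, slack=5)
Line 2: ['gentle', 'it', 'silver', 'white'] (min_width=22, slack=0)
Line 3: ['give', 'fire', 'give', 'library'] (min_width=22, slack=0)
Line 4: ['car', 'to', 'stop', 'telescope'] (min_width=21, slack=1)
Line 5: ['chapter', 'chapter'] (min_width=15, slack=7)
Line 6: ['television', 'evening'] (min_width=18, slack=4)
Line 7: ['with', 'heart', 'glass'] (min_width=16, slack=6)
Line 8: ['pepper'] (min_width=6, slack=16)

Answer: with heart glass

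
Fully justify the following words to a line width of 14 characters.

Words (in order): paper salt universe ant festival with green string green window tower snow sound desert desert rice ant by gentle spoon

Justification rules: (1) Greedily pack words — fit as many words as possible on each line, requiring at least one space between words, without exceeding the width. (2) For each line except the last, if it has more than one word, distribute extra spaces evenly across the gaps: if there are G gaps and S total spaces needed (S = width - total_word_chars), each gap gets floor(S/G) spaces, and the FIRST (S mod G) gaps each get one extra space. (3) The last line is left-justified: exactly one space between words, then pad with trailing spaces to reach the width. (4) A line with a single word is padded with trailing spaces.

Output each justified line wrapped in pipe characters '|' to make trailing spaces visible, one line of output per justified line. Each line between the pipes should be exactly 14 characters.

Answer: |paper     salt|
|universe   ant|
|festival  with|
|green   string|
|green   window|
|tower     snow|
|sound   desert|
|desert    rice|
|ant  by gentle|
|spoon         |

Derivation:
Line 1: ['paper', 'salt'] (min_width=10, slack=4)
Line 2: ['universe', 'ant'] (min_width=12, slack=2)
Line 3: ['festival', 'with'] (min_width=13, slack=1)
Line 4: ['green', 'string'] (min_width=12, slack=2)
Line 5: ['green', 'window'] (min_width=12, slack=2)
Line 6: ['tower', 'snow'] (min_width=10, slack=4)
Line 7: ['sound', 'desert'] (min_width=12, slack=2)
Line 8: ['desert', 'rice'] (min_width=11, slack=3)
Line 9: ['ant', 'by', 'gentle'] (min_width=13, slack=1)
Line 10: ['spoon'] (min_width=5, slack=9)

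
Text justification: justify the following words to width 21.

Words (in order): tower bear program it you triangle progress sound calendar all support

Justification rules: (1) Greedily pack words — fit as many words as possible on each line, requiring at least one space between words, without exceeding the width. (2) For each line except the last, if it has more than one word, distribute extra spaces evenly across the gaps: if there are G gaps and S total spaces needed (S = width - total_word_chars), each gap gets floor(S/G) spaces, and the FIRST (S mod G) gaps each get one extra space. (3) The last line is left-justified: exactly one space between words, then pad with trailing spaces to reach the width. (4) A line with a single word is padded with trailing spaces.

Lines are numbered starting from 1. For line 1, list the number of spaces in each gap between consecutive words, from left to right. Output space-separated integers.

Line 1: ['tower', 'bear', 'program', 'it'] (min_width=21, slack=0)
Line 2: ['you', 'triangle', 'progress'] (min_width=21, slack=0)
Line 3: ['sound', 'calendar', 'all'] (min_width=18, slack=3)
Line 4: ['support'] (min_width=7, slack=14)

Answer: 1 1 1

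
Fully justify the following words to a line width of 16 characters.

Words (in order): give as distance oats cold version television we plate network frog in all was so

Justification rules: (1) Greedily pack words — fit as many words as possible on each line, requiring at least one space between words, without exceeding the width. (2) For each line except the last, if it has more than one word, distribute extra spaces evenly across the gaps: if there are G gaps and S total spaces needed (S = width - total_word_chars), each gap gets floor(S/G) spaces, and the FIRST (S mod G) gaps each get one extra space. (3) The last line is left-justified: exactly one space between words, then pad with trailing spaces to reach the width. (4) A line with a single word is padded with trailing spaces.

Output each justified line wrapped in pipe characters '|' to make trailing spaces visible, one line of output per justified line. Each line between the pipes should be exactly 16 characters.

Answer: |give as distance|
|oats        cold|
|version         |
|television    we|
|plate    network|
|frog  in all was|
|so              |

Derivation:
Line 1: ['give', 'as', 'distance'] (min_width=16, slack=0)
Line 2: ['oats', 'cold'] (min_width=9, slack=7)
Line 3: ['version'] (min_width=7, slack=9)
Line 4: ['television', 'we'] (min_width=13, slack=3)
Line 5: ['plate', 'network'] (min_width=13, slack=3)
Line 6: ['frog', 'in', 'all', 'was'] (min_width=15, slack=1)
Line 7: ['so'] (min_width=2, slack=14)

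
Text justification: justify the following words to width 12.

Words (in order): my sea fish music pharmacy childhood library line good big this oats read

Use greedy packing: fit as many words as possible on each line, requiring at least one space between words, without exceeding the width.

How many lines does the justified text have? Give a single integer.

Answer: 8

Derivation:
Line 1: ['my', 'sea', 'fish'] (min_width=11, slack=1)
Line 2: ['music'] (min_width=5, slack=7)
Line 3: ['pharmacy'] (min_width=8, slack=4)
Line 4: ['childhood'] (min_width=9, slack=3)
Line 5: ['library', 'line'] (min_width=12, slack=0)
Line 6: ['good', 'big'] (min_width=8, slack=4)
Line 7: ['this', 'oats'] (min_width=9, slack=3)
Line 8: ['read'] (min_width=4, slack=8)
Total lines: 8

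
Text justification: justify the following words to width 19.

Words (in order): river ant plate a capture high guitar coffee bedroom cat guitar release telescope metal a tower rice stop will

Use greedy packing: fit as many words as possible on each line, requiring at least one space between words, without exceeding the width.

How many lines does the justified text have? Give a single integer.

Line 1: ['river', 'ant', 'plate', 'a'] (min_width=17, slack=2)
Line 2: ['capture', 'high', 'guitar'] (min_width=19, slack=0)
Line 3: ['coffee', 'bedroom', 'cat'] (min_width=18, slack=1)
Line 4: ['guitar', 'release'] (min_width=14, slack=5)
Line 5: ['telescope', 'metal', 'a'] (min_width=17, slack=2)
Line 6: ['tower', 'rice', 'stop'] (min_width=15, slack=4)
Line 7: ['will'] (min_width=4, slack=15)
Total lines: 7

Answer: 7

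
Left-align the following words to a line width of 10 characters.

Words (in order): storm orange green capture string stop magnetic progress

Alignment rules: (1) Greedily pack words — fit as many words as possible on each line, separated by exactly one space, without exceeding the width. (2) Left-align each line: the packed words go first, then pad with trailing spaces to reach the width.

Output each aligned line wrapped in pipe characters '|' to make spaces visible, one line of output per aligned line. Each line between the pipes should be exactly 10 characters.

Line 1: ['storm'] (min_width=5, slack=5)
Line 2: ['orange'] (min_width=6, slack=4)
Line 3: ['green'] (min_width=5, slack=5)
Line 4: ['capture'] (min_width=7, slack=3)
Line 5: ['string'] (min_width=6, slack=4)
Line 6: ['stop'] (min_width=4, slack=6)
Line 7: ['magnetic'] (min_width=8, slack=2)
Line 8: ['progress'] (min_width=8, slack=2)

Answer: |storm     |
|orange    |
|green     |
|capture   |
|string    |
|stop      |
|magnetic  |
|progress  |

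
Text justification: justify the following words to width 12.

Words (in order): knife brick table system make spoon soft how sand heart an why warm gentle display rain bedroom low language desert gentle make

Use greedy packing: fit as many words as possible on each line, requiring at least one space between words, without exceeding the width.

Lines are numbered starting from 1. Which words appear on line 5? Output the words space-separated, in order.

Line 1: ['knife', 'brick'] (min_width=11, slack=1)
Line 2: ['table', 'system'] (min_width=12, slack=0)
Line 3: ['make', 'spoon'] (min_width=10, slack=2)
Line 4: ['soft', 'how'] (min_width=8, slack=4)
Line 5: ['sand', 'heart'] (min_width=10, slack=2)
Line 6: ['an', 'why', 'warm'] (min_width=11, slack=1)
Line 7: ['gentle'] (min_width=6, slack=6)
Line 8: ['display', 'rain'] (min_width=12, slack=0)
Line 9: ['bedroom', 'low'] (min_width=11, slack=1)
Line 10: ['language'] (min_width=8, slack=4)
Line 11: ['desert'] (min_width=6, slack=6)
Line 12: ['gentle', 'make'] (min_width=11, slack=1)

Answer: sand heart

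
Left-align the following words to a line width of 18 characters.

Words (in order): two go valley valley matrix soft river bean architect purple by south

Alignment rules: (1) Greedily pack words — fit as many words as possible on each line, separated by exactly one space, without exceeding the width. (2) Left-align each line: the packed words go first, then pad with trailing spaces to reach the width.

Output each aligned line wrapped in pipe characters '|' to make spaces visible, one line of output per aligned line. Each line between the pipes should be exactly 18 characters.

Answer: |two go valley     |
|valley matrix soft|
|river bean        |
|architect purple  |
|by south          |

Derivation:
Line 1: ['two', 'go', 'valley'] (min_width=13, slack=5)
Line 2: ['valley', 'matrix', 'soft'] (min_width=18, slack=0)
Line 3: ['river', 'bean'] (min_width=10, slack=8)
Line 4: ['architect', 'purple'] (min_width=16, slack=2)
Line 5: ['by', 'south'] (min_width=8, slack=10)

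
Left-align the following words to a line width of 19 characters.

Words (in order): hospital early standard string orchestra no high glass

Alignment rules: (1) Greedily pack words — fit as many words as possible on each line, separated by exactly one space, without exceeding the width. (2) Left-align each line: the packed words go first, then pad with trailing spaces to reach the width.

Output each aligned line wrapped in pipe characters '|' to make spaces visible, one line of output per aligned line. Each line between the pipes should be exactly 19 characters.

Answer: |hospital early     |
|standard string    |
|orchestra no high  |
|glass              |

Derivation:
Line 1: ['hospital', 'early'] (min_width=14, slack=5)
Line 2: ['standard', 'string'] (min_width=15, slack=4)
Line 3: ['orchestra', 'no', 'high'] (min_width=17, slack=2)
Line 4: ['glass'] (min_width=5, slack=14)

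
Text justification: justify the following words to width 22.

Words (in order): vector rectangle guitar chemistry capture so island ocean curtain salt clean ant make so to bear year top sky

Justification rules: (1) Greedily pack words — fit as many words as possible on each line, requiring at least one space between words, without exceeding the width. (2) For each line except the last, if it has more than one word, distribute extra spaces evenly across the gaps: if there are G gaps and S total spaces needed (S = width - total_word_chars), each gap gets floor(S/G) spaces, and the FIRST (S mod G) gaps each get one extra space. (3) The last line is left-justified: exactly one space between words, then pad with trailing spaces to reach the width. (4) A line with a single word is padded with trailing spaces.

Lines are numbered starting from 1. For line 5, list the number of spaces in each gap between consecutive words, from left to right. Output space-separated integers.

Answer: 2 2 1 1

Derivation:
Line 1: ['vector', 'rectangle'] (min_width=16, slack=6)
Line 2: ['guitar', 'chemistry'] (min_width=16, slack=6)
Line 3: ['capture', 'so', 'island'] (min_width=17, slack=5)
Line 4: ['ocean', 'curtain', 'salt'] (min_width=18, slack=4)
Line 5: ['clean', 'ant', 'make', 'so', 'to'] (min_width=20, slack=2)
Line 6: ['bear', 'year', 'top', 'sky'] (min_width=17, slack=5)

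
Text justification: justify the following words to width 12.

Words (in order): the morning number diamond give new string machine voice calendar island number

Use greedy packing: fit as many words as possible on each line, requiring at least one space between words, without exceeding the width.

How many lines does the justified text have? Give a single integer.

Line 1: ['the', 'morning'] (min_width=11, slack=1)
Line 2: ['number'] (min_width=6, slack=6)
Line 3: ['diamond', 'give'] (min_width=12, slack=0)
Line 4: ['new', 'string'] (min_width=10, slack=2)
Line 5: ['machine'] (min_width=7, slack=5)
Line 6: ['voice'] (min_width=5, slack=7)
Line 7: ['calendar'] (min_width=8, slack=4)
Line 8: ['island'] (min_width=6, slack=6)
Line 9: ['number'] (min_width=6, slack=6)
Total lines: 9

Answer: 9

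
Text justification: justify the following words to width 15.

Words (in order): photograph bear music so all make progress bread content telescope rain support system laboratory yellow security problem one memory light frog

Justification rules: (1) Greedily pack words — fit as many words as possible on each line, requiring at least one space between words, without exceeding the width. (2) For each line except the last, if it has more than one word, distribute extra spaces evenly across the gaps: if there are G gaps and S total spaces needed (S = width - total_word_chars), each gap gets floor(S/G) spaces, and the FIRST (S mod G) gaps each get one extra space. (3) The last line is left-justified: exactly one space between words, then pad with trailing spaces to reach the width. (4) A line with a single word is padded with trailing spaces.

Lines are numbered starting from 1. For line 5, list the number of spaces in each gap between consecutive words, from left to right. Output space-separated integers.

Answer: 2

Derivation:
Line 1: ['photograph', 'bear'] (min_width=15, slack=0)
Line 2: ['music', 'so', 'all'] (min_width=12, slack=3)
Line 3: ['make', 'progress'] (min_width=13, slack=2)
Line 4: ['bread', 'content'] (min_width=13, slack=2)
Line 5: ['telescope', 'rain'] (min_width=14, slack=1)
Line 6: ['support', 'system'] (min_width=14, slack=1)
Line 7: ['laboratory'] (min_width=10, slack=5)
Line 8: ['yellow', 'security'] (min_width=15, slack=0)
Line 9: ['problem', 'one'] (min_width=11, slack=4)
Line 10: ['memory', 'light'] (min_width=12, slack=3)
Line 11: ['frog'] (min_width=4, slack=11)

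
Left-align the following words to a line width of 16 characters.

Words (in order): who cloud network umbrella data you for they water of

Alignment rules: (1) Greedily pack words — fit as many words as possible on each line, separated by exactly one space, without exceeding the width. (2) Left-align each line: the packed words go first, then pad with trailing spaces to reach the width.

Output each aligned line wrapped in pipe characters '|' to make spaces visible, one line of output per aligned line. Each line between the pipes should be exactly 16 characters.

Line 1: ['who', 'cloud'] (min_width=9, slack=7)
Line 2: ['network', 'umbrella'] (min_width=16, slack=0)
Line 3: ['data', 'you', 'for'] (min_width=12, slack=4)
Line 4: ['they', 'water', 'of'] (min_width=13, slack=3)

Answer: |who cloud       |
|network umbrella|
|data you for    |
|they water of   |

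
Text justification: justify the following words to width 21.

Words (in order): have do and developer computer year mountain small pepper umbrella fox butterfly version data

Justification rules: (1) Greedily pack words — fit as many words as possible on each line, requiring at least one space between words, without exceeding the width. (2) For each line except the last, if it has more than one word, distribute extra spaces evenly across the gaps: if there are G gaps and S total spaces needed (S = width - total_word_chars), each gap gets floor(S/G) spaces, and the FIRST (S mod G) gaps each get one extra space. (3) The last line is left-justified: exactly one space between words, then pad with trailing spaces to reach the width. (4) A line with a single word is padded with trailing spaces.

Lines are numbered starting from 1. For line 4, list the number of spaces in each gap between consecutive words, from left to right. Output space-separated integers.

Line 1: ['have', 'do', 'and', 'developer'] (min_width=21, slack=0)
Line 2: ['computer', 'year'] (min_width=13, slack=8)
Line 3: ['mountain', 'small', 'pepper'] (min_width=21, slack=0)
Line 4: ['umbrella', 'fox'] (min_width=12, slack=9)
Line 5: ['butterfly', 'version'] (min_width=17, slack=4)
Line 6: ['data'] (min_width=4, slack=17)

Answer: 10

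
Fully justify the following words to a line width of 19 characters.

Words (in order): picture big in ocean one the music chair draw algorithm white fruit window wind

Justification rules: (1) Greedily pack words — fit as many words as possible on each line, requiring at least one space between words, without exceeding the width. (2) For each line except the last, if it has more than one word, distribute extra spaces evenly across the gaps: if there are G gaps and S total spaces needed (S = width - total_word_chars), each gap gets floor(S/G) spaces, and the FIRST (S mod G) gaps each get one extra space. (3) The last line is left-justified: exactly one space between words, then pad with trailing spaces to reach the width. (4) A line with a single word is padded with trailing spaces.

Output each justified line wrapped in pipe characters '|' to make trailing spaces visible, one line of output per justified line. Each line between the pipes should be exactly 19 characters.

Line 1: ['picture', 'big', 'in'] (min_width=14, slack=5)
Line 2: ['ocean', 'one', 'the', 'music'] (min_width=19, slack=0)
Line 3: ['chair', 'draw'] (min_width=10, slack=9)
Line 4: ['algorithm', 'white'] (min_width=15, slack=4)
Line 5: ['fruit', 'window', 'wind'] (min_width=17, slack=2)

Answer: |picture    big   in|
|ocean one the music|
|chair          draw|
|algorithm     white|
|fruit window wind  |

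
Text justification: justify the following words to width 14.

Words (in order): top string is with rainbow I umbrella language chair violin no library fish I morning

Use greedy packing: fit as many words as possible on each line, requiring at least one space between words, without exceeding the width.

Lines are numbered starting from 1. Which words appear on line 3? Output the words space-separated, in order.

Line 1: ['top', 'string', 'is'] (min_width=13, slack=1)
Line 2: ['with', 'rainbow', 'I'] (min_width=14, slack=0)
Line 3: ['umbrella'] (min_width=8, slack=6)
Line 4: ['language', 'chair'] (min_width=14, slack=0)
Line 5: ['violin', 'no'] (min_width=9, slack=5)
Line 6: ['library', 'fish', 'I'] (min_width=14, slack=0)
Line 7: ['morning'] (min_width=7, slack=7)

Answer: umbrella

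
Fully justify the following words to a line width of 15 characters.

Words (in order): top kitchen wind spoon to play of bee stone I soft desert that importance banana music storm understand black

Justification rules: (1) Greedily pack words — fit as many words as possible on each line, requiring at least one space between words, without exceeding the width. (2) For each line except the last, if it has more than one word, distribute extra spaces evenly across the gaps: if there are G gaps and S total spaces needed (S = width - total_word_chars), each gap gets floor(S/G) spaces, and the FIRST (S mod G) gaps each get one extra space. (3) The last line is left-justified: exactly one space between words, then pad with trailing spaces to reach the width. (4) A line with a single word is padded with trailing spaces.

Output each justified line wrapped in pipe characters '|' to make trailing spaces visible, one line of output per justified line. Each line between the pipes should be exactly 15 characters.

Answer: |top     kitchen|
|wind  spoon  to|
|play   of   bee|
|stone   I  soft|
|desert     that|
|importance     |
|banana    music|
|storm          |
|understand     |
|black          |

Derivation:
Line 1: ['top', 'kitchen'] (min_width=11, slack=4)
Line 2: ['wind', 'spoon', 'to'] (min_width=13, slack=2)
Line 3: ['play', 'of', 'bee'] (min_width=11, slack=4)
Line 4: ['stone', 'I', 'soft'] (min_width=12, slack=3)
Line 5: ['desert', 'that'] (min_width=11, slack=4)
Line 6: ['importance'] (min_width=10, slack=5)
Line 7: ['banana', 'music'] (min_width=12, slack=3)
Line 8: ['storm'] (min_width=5, slack=10)
Line 9: ['understand'] (min_width=10, slack=5)
Line 10: ['black'] (min_width=5, slack=10)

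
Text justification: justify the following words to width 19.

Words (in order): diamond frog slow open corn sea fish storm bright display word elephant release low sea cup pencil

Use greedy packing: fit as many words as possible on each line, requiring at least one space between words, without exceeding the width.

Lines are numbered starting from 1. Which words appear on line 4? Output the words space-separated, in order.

Answer: display word

Derivation:
Line 1: ['diamond', 'frog', 'slow'] (min_width=17, slack=2)
Line 2: ['open', 'corn', 'sea', 'fish'] (min_width=18, slack=1)
Line 3: ['storm', 'bright'] (min_width=12, slack=7)
Line 4: ['display', 'word'] (min_width=12, slack=7)
Line 5: ['elephant', 'release'] (min_width=16, slack=3)
Line 6: ['low', 'sea', 'cup', 'pencil'] (min_width=18, slack=1)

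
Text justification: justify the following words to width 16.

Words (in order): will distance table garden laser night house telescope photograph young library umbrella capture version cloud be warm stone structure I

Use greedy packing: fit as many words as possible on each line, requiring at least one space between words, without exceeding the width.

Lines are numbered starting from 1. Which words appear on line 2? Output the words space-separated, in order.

Answer: table garden

Derivation:
Line 1: ['will', 'distance'] (min_width=13, slack=3)
Line 2: ['table', 'garden'] (min_width=12, slack=4)
Line 3: ['laser', 'night'] (min_width=11, slack=5)
Line 4: ['house', 'telescope'] (min_width=15, slack=1)
Line 5: ['photograph', 'young'] (min_width=16, slack=0)
Line 6: ['library', 'umbrella'] (min_width=16, slack=0)
Line 7: ['capture', 'version'] (min_width=15, slack=1)
Line 8: ['cloud', 'be', 'warm'] (min_width=13, slack=3)
Line 9: ['stone', 'structure'] (min_width=15, slack=1)
Line 10: ['I'] (min_width=1, slack=15)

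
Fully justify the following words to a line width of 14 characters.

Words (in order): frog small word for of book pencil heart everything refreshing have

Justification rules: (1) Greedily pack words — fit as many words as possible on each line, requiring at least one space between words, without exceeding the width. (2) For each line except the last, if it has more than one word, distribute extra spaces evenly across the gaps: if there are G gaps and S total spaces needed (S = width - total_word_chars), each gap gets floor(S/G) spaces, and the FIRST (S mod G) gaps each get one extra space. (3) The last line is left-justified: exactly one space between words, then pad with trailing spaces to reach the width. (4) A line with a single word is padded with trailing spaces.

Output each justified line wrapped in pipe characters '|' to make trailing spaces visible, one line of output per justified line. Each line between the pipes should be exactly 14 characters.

Answer: |frog     small|
|word   for  of|
|book    pencil|
|heart         |
|everything    |
|refreshing    |
|have          |

Derivation:
Line 1: ['frog', 'small'] (min_width=10, slack=4)
Line 2: ['word', 'for', 'of'] (min_width=11, slack=3)
Line 3: ['book', 'pencil'] (min_width=11, slack=3)
Line 4: ['heart'] (min_width=5, slack=9)
Line 5: ['everything'] (min_width=10, slack=4)
Line 6: ['refreshing'] (min_width=10, slack=4)
Line 7: ['have'] (min_width=4, slack=10)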